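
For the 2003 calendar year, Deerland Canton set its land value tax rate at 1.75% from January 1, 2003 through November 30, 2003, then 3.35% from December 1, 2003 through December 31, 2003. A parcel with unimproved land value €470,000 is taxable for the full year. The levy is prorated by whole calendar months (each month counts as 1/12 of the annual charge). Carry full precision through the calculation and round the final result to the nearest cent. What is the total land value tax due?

€8,851.67

January 1 – November 30, 2003: 11 months at 1.75% → €470,000 × 1.75% × 11/12 = €7,539.5833
December 1 – December 31, 2003: 1 month at 3.35% → €470,000 × 3.35% × 1/12 = €1,312.0833
Total = €8,851.6667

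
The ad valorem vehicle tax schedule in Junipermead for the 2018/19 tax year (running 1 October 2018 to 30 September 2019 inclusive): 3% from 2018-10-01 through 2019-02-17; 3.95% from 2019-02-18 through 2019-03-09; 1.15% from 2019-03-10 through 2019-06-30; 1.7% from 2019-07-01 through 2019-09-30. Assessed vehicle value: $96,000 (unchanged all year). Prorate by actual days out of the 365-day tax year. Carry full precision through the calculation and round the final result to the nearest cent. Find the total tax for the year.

2018-10-01 to 2019-02-17: 140 days at 3% → $96,000 × 3% × 140/365 = $1,104.6575
2019-02-18 to 2019-03-09: 20 days at 3.95% → $96,000 × 3.95% × 20/365 = $207.7808
2019-03-10 to 2019-06-30: 113 days at 1.15% → $96,000 × 1.15% × 113/365 = $341.7863
2019-07-01 to 2019-09-30: 92 days at 1.7% → $96,000 × 1.7% × 92/365 = $411.3534
Total = $2,065.5781

$2,065.58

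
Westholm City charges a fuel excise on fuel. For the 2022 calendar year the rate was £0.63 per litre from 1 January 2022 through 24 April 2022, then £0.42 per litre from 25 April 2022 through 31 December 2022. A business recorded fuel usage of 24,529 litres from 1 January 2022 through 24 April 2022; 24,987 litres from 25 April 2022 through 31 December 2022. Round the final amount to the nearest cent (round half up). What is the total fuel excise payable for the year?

£25,947.81

1 January – 24 April 2022: 24,529 litres at £0.63/litre → £15,453.27
25 April – 31 December 2022: 24,987 litres at £0.42/litre → £10,494.54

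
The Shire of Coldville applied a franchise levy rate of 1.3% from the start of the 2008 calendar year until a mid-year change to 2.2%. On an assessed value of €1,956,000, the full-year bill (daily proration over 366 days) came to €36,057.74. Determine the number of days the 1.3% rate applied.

Let d = days at the first rate; then 366 − d days at the second rate.
€1,956,000 × [1.3%·d + 2.2%·(366−d)] / 366 = €36,057.74
Solving gives d = 145, so the new rate took effect on May 25, 2008.

145 days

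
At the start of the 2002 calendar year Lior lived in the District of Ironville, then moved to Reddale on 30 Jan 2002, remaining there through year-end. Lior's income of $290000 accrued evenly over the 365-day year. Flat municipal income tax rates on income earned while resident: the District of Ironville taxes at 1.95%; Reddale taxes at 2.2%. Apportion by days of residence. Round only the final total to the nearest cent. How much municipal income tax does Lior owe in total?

$6322.40

The District of Ironville, 1 Jan – 29 Jan 2002: 29 days → $290000 × 1.95% × 29/365 = $449.3014
Reddale, 30 Jan – 31 Dec 2002: 336 days → $290000 × 2.2% × 336/365 = $5873.0959
Total = $6322.3973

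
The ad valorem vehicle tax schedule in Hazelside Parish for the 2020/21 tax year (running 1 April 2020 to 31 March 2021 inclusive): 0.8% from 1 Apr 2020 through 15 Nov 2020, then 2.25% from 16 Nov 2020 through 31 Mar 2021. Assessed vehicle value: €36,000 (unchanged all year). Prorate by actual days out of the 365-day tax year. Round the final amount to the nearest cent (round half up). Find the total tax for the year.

1 Apr – 15 Nov 2020: 229 days at 0.8% → €36,000 × 0.8% × 229/365 = €180.6904
16 Nov 2020 – 31 Mar 2021: 136 days at 2.25% → €36,000 × 2.25% × 136/365 = €301.8082
Total = €482.4986

€482.50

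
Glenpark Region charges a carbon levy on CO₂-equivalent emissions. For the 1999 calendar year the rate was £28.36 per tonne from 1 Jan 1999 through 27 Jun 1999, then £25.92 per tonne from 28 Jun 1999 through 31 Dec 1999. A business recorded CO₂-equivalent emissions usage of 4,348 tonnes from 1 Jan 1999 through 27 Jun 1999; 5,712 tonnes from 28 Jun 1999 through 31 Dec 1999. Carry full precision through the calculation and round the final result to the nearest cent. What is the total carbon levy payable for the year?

1 Jan – 27 Jun 1999: 4,348 tonnes at £28.36/tonne → £123,309.28
28 Jun – 31 Dec 1999: 5,712 tonnes at £25.92/tonne → £148,055.04

£271,364.32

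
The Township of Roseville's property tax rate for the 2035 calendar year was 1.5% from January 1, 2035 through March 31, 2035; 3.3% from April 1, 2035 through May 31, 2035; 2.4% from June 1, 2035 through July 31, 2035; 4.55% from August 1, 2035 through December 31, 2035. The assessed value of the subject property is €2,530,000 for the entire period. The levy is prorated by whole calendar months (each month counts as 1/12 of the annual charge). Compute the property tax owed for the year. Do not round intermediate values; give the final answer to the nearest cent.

€81,487.08

January 1 – March 31, 2035: 3 months at 1.5% → €2,530,000 × 1.5% × 3/12 = €9,487.5000
April 1 – May 31, 2035: 2 months at 3.3% → €2,530,000 × 3.3% × 2/12 = €13,915.0000
June 1 – July 31, 2035: 2 months at 2.4% → €2,530,000 × 2.4% × 2/12 = €10,120.0000
August 1 – December 31, 2035: 5 months at 4.55% → €2,530,000 × 4.55% × 5/12 = €47,964.5833
Total = €81,487.0833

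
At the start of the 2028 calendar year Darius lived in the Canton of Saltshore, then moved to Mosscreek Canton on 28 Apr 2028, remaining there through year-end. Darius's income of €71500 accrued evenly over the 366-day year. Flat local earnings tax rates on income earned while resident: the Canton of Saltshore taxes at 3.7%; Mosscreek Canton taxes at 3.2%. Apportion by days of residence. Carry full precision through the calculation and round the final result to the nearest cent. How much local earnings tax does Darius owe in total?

€2403.26

The Canton of Saltshore, 1 Jan – 27 Apr 2028: 118 days → €71500 × 3.7% × 118/366 = €852.9208
Mosscreek Canton, 28 Apr – 31 Dec 2028: 248 days → €71500 × 3.2% × 248/366 = €1550.3388
Total = €2403.2596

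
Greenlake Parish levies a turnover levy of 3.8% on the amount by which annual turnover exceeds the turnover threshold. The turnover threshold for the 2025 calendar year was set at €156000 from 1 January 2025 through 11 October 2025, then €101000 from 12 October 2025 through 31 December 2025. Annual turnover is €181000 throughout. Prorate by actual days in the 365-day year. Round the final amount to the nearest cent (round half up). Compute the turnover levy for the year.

1 January – 11 October 2025: 284 days, exemption €156000 → (€181000 − €156000) × 3.8% × 284/365 = €739.1781
12 October – 31 December 2025: 81 days, exemption €101000 → (€181000 − €101000) × 3.8% × 81/365 = €674.6301
Total = €1413.8082

€1413.81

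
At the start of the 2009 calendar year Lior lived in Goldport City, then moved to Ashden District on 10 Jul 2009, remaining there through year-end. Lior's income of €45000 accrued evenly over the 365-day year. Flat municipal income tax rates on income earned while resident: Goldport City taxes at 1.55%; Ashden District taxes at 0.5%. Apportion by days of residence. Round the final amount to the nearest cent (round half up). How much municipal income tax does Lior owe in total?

Goldport City, 1 Jan – 9 Jul 2009: 190 days → €45000 × 1.55% × 190/365 = €363.0822
Ashden District, 10 Jul – 31 Dec 2009: 175 days → €45000 × 0.5% × 175/365 = €107.8767
Total = €470.9589

€470.96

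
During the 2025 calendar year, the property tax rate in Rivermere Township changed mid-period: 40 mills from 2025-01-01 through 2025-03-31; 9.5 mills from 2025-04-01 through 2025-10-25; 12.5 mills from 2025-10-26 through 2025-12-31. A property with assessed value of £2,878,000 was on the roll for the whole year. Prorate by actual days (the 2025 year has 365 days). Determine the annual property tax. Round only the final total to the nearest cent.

2025-01-01 to 2025-03-31: 90 days at 40 mills → £2,878,000 × 4% × 90/365 = £28,385.7534
2025-04-01 to 2025-10-25: 208 days at 9.5 mills → £2,878,000 × 0.95% × 208/365 = £15,580.6247
2025-10-26 to 2025-12-31: 67 days at 12.5 mills → £2,878,000 × 1.25% × 67/365 = £6,603.6301
Total = £50,570.0082

£50,570.01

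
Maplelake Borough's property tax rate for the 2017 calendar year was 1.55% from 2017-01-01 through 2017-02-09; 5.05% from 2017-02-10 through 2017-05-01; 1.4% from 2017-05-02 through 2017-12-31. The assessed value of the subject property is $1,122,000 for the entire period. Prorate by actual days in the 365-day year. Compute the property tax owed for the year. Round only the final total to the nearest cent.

$24,980.64

2017-01-01 to 2017-02-09: 40 days at 1.55% → $1,122,000 × 1.55% × 40/365 = $1,905.8630
2017-02-10 to 2017-05-01: 81 days at 5.05% → $1,122,000 × 5.05% × 81/365 = $12,574.0849
2017-05-02 to 2017-12-31: 244 days at 1.4% → $1,122,000 × 1.4% × 244/365 = $10,500.6904
Total = $24,980.6384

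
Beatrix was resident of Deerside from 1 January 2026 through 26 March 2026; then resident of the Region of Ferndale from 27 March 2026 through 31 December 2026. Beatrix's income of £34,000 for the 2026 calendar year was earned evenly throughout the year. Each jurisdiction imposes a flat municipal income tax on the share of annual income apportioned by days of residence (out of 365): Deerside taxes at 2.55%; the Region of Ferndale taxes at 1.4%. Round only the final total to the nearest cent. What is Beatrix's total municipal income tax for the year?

Deerside, 1 January – 26 March 2026: 85 days → £34,000 × 2.55% × 85/365 = £201.9041
The Region of Ferndale, 27 March – 31 December 2026: 280 days → £34,000 × 1.4% × 280/365 = £365.1507
Total = £567.0548

£567.05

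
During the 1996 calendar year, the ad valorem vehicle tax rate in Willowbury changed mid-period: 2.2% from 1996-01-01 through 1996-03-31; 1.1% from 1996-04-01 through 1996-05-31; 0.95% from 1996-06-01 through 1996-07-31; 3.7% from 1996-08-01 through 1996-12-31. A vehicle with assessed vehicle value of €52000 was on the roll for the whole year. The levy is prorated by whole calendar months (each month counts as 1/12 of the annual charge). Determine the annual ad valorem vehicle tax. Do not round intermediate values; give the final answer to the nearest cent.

1996-01-01 to 1996-03-31: 3 months at 2.2% → €52000 × 2.2% × 3/12 = €286.0000
1996-04-01 to 1996-05-31: 2 months at 1.1% → €52000 × 1.1% × 2/12 = €95.3333
1996-06-01 to 1996-07-31: 2 months at 0.95% → €52000 × 0.95% × 2/12 = €82.3333
1996-08-01 to 1996-12-31: 5 months at 3.7% → €52000 × 3.7% × 5/12 = €801.6667
Total = €1265.3333

€1265.33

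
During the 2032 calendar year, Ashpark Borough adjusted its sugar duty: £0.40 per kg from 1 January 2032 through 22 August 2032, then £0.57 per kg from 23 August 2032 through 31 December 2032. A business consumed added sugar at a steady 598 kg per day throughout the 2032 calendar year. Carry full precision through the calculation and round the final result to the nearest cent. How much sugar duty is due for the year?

£100864.66

1 January – 22 August 2032: 235 days × 598 kg/day = 140,530 kg at £0.40/kg → £56212.00
23 August – 31 December 2032: 131 days × 598 kg/day = 78,338 kg at £0.57/kg → £44652.66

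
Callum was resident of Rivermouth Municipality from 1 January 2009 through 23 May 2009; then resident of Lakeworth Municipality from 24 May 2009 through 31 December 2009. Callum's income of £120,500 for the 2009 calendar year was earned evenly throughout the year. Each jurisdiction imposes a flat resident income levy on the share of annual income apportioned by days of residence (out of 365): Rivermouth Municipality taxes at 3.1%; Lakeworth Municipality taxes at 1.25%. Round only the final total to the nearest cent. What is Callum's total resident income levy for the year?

£2,379.63

Rivermouth Municipality, 1 January – 23 May 2009: 143 days → £120,500 × 3.1% × 143/365 = £1,463.4973
Lakeworth Municipality, 24 May – 31 December 2009: 222 days → £120,500 × 1.25% × 222/365 = £916.1301
Total = £2,379.6274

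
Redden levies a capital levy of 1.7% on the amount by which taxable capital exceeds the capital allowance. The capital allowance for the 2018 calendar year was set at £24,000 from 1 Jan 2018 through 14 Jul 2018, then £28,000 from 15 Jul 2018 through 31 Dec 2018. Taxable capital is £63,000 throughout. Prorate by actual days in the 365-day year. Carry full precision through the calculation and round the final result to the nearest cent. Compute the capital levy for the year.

1 Jan – 14 Jul 2018: 195 days, exemption £24,000 → (£63,000 − £24,000) × 1.7% × 195/365 = £354.2055
15 Jul – 31 Dec 2018: 170 days, exemption £28,000 → (£63,000 − £28,000) × 1.7% × 170/365 = £277.1233
Total = £631.3288

£631.33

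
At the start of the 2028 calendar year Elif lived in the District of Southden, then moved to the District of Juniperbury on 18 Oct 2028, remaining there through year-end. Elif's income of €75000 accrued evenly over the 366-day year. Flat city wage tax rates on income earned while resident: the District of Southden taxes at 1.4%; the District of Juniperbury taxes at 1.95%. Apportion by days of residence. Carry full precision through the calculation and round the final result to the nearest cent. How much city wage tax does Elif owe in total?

The District of Southden, 1 Jan – 17 Oct 2028: 291 days → €75000 × 1.4% × 291/366 = €834.8361
The District of Juniperbury, 18 Oct – 31 Dec 2028: 75 days → €75000 × 1.95% × 75/366 = €299.6926
Total = €1134.5287

€1134.53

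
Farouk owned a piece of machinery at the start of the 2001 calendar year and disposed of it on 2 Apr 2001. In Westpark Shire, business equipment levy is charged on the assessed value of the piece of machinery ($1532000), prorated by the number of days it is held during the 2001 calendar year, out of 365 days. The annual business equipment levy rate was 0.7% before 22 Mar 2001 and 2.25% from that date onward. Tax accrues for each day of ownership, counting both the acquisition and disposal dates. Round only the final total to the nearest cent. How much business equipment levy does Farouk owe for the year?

$3483.73

1 Jan – 21 Mar 2001: 80 days at 0.7% → $1532000 × 0.7% × 80/365 = $2350.4658
22 Mar – 2 Apr 2001: 12 days at 2.25% → $1532000 × 2.25% × 12/365 = $1133.2603
Total = $3483.7260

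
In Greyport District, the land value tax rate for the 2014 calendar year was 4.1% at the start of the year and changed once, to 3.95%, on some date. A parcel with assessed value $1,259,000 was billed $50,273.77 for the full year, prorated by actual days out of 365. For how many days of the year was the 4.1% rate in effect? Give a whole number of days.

105 days

Let d = days at the first rate; then 365 − d days at the second rate.
$1,259,000 × [4.1%·d + 3.95%·(365−d)] / 365 = $50,273.77
Solving gives d = 105, so the new rate took effect on 16 Apr 2014.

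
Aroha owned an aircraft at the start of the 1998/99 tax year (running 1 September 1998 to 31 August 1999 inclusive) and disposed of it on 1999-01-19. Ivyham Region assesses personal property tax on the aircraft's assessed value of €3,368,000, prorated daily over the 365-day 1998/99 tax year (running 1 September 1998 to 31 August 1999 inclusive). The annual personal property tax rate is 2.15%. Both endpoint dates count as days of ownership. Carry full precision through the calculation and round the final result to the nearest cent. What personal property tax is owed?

Days held (1998-09-01 to 1999-01-19): 141 out of 365
Tax = €3,368,000 × 2.15% × 141/365 = €27,972.8548

€27,972.85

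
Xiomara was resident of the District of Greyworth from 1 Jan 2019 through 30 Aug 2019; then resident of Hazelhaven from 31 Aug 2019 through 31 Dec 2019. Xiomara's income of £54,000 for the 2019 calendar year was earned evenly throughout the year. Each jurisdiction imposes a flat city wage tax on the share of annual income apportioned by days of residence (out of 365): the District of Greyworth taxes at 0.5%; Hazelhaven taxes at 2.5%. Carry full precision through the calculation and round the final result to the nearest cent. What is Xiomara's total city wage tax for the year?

The District of Greyworth, 1 Jan – 30 Aug 2019: 242 days → £54,000 × 0.5% × 242/365 = £179.0137
Hazelhaven, 31 Aug – 31 Dec 2019: 123 days → £54,000 × 2.5% × 123/365 = £454.9315
Total = £633.9452

£633.95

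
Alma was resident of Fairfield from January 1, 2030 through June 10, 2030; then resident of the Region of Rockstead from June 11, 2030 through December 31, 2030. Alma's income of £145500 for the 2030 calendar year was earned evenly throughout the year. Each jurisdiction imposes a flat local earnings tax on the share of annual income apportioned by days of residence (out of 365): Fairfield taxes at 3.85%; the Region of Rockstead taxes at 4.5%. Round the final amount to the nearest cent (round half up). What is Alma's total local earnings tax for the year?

£6130.33

Fairfield, January 1 – June 10, 2030: 161 days → £145500 × 3.85% × 161/365 = £2470.9089
The Region of Rockstead, June 11 – December 31, 2030: 204 days → £145500 × 4.5% × 204/365 = £3659.4247
Total = £6130.3336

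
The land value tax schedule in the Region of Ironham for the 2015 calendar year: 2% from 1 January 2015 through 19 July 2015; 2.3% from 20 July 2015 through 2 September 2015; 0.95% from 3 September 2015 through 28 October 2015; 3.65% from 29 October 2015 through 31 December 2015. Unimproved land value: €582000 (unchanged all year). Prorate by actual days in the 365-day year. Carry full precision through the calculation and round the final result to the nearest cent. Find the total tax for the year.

€12601.50

1 January – 19 July 2015: 200 days at 2% → €582000 × 2% × 200/365 = €6378.0822
20 July – 2 September 2015: 45 days at 2.3% → €582000 × 2.3% × 45/365 = €1650.3288
3 September – 28 October 2015: 56 days at 0.95% → €582000 × 0.95% × 56/365 = €848.2849
29 October – 31 December 2015: 64 days at 3.65% → €582000 × 3.65% × 64/365 = €3724.8000
Total = €12601.4959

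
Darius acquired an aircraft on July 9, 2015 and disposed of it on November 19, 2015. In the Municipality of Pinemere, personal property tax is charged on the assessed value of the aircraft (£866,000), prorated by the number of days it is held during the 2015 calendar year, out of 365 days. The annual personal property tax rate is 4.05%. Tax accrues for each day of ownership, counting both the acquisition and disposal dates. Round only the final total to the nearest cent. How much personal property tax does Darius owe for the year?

Days held (July 9 – November 19, 2015): 134 out of 365
Tax = £866,000 × 4.05% × 134/365 = £12,876.1151

£12,876.12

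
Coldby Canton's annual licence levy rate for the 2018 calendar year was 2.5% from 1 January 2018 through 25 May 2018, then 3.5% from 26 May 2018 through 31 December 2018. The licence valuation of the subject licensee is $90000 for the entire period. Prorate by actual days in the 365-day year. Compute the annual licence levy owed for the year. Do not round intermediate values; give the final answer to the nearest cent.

1 January – 25 May 2018: 145 days at 2.5% → $90000 × 2.5% × 145/365 = $893.8356
26 May – 31 December 2018: 220 days at 3.5% → $90000 × 3.5% × 220/365 = $1898.6301
Total = $2792.4658

$2792.47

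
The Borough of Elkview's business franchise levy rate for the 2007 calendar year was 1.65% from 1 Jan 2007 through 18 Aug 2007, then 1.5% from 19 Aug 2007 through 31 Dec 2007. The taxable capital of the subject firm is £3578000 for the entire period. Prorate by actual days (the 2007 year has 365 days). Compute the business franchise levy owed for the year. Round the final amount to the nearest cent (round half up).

£57051.95

1 Jan – 18 Aug 2007: 230 days at 1.65% → £3578000 × 1.65% × 230/365 = £37201.3973
19 Aug – 31 Dec 2007: 135 days at 1.5% → £3578000 × 1.5% × 135/365 = £19850.5479
Total = £57051.9452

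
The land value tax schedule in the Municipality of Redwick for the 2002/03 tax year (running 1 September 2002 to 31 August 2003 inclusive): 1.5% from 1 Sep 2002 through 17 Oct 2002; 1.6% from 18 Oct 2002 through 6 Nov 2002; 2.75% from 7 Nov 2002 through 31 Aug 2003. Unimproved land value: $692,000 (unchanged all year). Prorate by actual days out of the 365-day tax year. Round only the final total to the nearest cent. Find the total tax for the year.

1 Sep – 17 Oct 2002: 47 days at 1.5% → $692,000 × 1.5% × 47/365 = $1,336.6027
18 Oct – 6 Nov 2002: 20 days at 1.6% → $692,000 × 1.6% × 20/365 = $606.6849
7 Nov 2002 – 31 Aug 2003: 298 days at 2.75% → $692,000 × 2.75% × 298/365 = $15,536.8219
Total = $17,480.1096

$17,480.11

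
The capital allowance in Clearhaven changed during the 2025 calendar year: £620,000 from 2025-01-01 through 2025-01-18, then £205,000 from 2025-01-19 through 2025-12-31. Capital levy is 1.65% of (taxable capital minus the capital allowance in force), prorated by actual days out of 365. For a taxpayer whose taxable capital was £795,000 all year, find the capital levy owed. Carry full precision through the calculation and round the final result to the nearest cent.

£9,397.32

2025-01-01 to 2025-01-18: 18 days, exemption £620,000 → (£795,000 − £620,000) × 1.65% × 18/365 = £142.3973
2025-01-19 to 2025-12-31: 347 days, exemption £205,000 → (£795,000 − £205,000) × 1.65% × 347/365 = £9,254.9178
Total = £9,397.3151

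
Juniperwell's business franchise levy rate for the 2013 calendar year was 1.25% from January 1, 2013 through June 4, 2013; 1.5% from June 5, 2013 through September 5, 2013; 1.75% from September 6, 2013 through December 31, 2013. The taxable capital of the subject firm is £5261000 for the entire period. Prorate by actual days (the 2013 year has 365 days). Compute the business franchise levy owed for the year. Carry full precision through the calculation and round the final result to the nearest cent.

January 1 – June 4, 2013: 155 days at 1.25% → £5261000 × 1.25% × 155/365 = £27926.5411
June 5 – September 5, 2013: 93 days at 1.5% → £5261000 × 1.5% × 93/365 = £20107.1096
September 6 – December 31, 2013: 117 days at 1.75% → £5261000 × 1.75% × 117/365 = £29512.0479
Total = £77545.6986

£77545.70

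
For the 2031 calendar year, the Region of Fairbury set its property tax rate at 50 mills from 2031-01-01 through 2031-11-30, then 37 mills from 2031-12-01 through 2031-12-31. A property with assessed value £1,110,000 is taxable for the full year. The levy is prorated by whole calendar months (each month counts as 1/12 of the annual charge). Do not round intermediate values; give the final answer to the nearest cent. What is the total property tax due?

£54,297.50

2031-01-01 to 2031-11-30: 11 months at 50 mills → £1,110,000 × 5% × 11/12 = £50,875.0000
2031-12-01 to 2031-12-31: 1 month at 37 mills → £1,110,000 × 3.7% × 1/12 = £3,422.5000
Total = £54,297.5000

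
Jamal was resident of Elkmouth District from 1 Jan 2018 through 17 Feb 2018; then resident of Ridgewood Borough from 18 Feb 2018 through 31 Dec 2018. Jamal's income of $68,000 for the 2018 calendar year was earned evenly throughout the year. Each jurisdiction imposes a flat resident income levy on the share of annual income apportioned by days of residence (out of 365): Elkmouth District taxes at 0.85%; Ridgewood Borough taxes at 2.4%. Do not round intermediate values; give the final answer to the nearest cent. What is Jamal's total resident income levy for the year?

$1,493.39

Elkmouth District, 1 Jan – 17 Feb 2018: 48 days → $68,000 × 0.85% × 48/365 = $76.0110
Ridgewood Borough, 18 Feb – 31 Dec 2018: 317 days → $68,000 × 2.4% × 317/365 = $1,417.3808
Total = $1,493.3918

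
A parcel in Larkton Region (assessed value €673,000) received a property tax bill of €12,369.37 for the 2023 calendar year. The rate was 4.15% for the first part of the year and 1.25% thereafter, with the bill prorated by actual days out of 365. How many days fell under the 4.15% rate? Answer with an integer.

Let d = days at the first rate; then 365 − d days at the second rate.
€673,000 × [4.15%·d + 1.25%·(365−d)] / 365 = €12,369.37
Solving gives d = 74, so the new rate took effect on 16 March 2023.

74 days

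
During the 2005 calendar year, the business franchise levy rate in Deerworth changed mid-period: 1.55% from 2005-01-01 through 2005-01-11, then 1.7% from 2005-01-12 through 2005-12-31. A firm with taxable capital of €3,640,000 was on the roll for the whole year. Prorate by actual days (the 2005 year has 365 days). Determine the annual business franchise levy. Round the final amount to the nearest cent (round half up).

€61,715.45

2005-01-01 to 2005-01-11: 11 days at 1.55% → €3,640,000 × 1.55% × 11/365 = €1,700.3288
2005-01-12 to 2005-12-31: 354 days at 1.7% → €3,640,000 × 1.7% × 354/365 = €60,015.1233
Total = €61,715.4521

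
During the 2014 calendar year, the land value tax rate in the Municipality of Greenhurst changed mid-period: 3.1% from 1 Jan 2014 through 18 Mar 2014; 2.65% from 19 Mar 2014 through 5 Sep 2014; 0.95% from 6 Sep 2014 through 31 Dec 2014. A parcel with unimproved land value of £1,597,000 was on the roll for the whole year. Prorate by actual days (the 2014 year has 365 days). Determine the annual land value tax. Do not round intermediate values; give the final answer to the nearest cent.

1 Jan – 18 Mar 2014: 77 days at 3.1% → £1,597,000 × 3.1% × 77/365 = £10,443.9425
19 Mar – 5 Sep 2014: 171 days at 2.65% → £1,597,000 × 2.65% × 171/365 = £19,826.8644
6 Sep – 31 Dec 2014: 117 days at 0.95% → £1,597,000 × 0.95% × 117/365 = £4,863.1932
Total = £35,134.0000

£35,134.00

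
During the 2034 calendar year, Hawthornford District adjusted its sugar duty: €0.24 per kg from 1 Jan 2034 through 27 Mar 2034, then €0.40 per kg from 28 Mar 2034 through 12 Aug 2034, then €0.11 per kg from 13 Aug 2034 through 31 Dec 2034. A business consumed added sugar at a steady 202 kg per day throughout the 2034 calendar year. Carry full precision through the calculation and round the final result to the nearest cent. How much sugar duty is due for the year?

€18,452.70

1 Jan – 27 Mar 2034: 86 days × 202 kg/day = 17,372 kg at €0.24/kg → €4,169.28
28 Mar – 12 Aug 2034: 138 days × 202 kg/day = 27,876 kg at €0.40/kg → €11,150.40
13 Aug – 31 Dec 2034: 141 days × 202 kg/day = 28,482 kg at €0.11/kg → €3,133.02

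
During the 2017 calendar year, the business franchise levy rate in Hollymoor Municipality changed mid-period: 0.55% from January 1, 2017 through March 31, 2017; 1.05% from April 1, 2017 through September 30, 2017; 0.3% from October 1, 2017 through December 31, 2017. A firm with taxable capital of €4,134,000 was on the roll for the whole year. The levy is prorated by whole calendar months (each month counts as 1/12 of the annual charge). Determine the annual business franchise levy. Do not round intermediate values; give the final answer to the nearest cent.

January 1 – March 31, 2017: 3 months at 0.55% → €4,134,000 × 0.55% × 3/12 = €5,684.2500
April 1 – September 30, 2017: 6 months at 1.05% → €4,134,000 × 1.05% × 6/12 = €21,703.5000
October 1 – December 31, 2017: 3 months at 0.3% → €4,134,000 × 0.3% × 3/12 = €3,100.5000
Total = €30,488.2500

€30,488.25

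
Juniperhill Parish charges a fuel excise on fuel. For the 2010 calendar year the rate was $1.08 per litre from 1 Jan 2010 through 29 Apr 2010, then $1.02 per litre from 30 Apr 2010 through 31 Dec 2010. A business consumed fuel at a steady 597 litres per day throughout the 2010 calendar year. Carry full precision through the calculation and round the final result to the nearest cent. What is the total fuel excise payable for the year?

1 Jan – 29 Apr 2010: 119 days × 597 litres/day = 71,043 litres at $1.08/litre → $76726.44
30 Apr – 31 Dec 2010: 246 days × 597 litres/day = 146,862 litres at $1.02/litre → $149799.24

$226525.68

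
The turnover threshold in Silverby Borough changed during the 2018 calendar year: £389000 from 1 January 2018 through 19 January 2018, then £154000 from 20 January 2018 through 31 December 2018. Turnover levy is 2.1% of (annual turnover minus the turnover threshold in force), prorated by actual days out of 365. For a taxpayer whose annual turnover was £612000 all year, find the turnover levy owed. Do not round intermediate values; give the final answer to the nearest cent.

1 January – 19 January 2018: 19 days, exemption £389000 → (£612000 − £389000) × 2.1% × 19/365 = £243.7726
20 January – 31 December 2018: 346 days, exemption £154000 → (£612000 − £154000) × 2.1% × 346/365 = £9117.3370
Total = £9361.1096

£9361.11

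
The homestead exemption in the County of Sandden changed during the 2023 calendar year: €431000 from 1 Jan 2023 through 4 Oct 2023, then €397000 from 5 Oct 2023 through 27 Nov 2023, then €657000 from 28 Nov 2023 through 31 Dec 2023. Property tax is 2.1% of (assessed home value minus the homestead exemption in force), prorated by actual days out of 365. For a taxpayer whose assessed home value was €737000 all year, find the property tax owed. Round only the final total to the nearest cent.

1 Jan – 4 Oct 2023: 277 days, exemption €431000 → (€737000 − €431000) × 2.1% × 277/365 = €4876.7178
5 Oct – 27 Nov 2023: 54 days, exemption €397000 → (€737000 − €397000) × 2.1% × 54/365 = €1056.3288
28 Nov – 31 Dec 2023: 34 days, exemption €657000 → (€737000 − €657000) × 2.1% × 34/365 = €156.4932
Total = €6089.5397

€6089.54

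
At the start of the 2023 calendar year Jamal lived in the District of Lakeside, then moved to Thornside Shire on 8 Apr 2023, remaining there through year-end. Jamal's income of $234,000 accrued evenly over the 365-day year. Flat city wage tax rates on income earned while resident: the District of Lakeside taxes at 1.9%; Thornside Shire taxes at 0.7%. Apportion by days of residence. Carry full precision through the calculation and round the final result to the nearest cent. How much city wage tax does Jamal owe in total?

The District of Lakeside, 1 Jan – 7 Apr 2023: 97 days → $234,000 × 1.9% × 97/365 = $1,181.5397
Thornside Shire, 8 Apr – 31 Dec 2023: 268 days → $234,000 × 0.7% × 268/365 = $1,202.6959
Total = $2,384.2356

$2,384.24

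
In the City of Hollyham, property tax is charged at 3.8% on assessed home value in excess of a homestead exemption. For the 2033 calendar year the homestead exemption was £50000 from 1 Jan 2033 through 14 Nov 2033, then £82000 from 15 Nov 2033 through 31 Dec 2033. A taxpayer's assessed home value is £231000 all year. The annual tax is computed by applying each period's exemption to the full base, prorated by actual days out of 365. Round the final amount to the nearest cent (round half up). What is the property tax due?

£6721.42

1 Jan – 14 Nov 2033: 318 days, exemption £50000 → (£231000 − £50000) × 3.8% × 318/365 = £5992.3397
15 Nov – 31 Dec 2033: 47 days, exemption £82000 → (£231000 − £82000) × 3.8% × 47/365 = £729.0795
Total = £6721.4192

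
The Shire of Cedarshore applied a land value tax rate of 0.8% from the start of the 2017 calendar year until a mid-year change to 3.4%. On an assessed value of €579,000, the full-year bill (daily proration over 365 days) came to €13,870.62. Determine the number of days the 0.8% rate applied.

Let d = days at the first rate; then 365 − d days at the second rate.
€579,000 × [0.8%·d + 3.4%·(365−d)] / 365 = €13,870.62
Solving gives d = 141, so the new rate took effect on 22 May 2017.

141 days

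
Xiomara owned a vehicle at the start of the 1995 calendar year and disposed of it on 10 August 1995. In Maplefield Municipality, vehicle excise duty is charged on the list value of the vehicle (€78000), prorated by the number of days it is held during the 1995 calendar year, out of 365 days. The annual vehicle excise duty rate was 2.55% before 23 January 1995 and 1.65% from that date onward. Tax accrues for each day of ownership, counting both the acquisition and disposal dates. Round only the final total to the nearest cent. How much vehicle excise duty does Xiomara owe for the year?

€825.09

1 January – 22 January 1995: 22 days at 2.55% → €78000 × 2.55% × 22/365 = €119.8849
23 January – 10 August 1995: 200 days at 1.65% → €78000 × 1.65% × 200/365 = €705.2055
Total = €825.0904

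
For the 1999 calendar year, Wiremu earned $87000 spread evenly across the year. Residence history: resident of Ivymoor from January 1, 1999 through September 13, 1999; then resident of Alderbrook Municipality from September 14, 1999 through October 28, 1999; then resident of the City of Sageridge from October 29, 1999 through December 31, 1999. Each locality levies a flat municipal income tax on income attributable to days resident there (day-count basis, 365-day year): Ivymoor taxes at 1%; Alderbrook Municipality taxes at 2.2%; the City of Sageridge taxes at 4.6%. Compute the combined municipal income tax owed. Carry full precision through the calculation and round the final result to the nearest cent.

Ivymoor, January 1 – September 13, 1999: 256 days → $87000 × 1% × 256/365 = $610.1918
Alderbrook Municipality, September 14 – October 28, 1999: 45 days → $87000 × 2.2% × 45/365 = $235.9726
The City of Sageridge, October 29 – December 31, 1999: 64 days → $87000 × 4.6% × 64/365 = $701.7205
Total = $1547.8849

$1547.88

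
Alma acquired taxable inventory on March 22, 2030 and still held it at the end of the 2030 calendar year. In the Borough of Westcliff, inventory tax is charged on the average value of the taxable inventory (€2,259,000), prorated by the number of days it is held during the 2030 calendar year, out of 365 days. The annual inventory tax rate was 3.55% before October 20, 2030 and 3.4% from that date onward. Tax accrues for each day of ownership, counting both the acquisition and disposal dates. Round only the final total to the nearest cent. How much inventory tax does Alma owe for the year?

€61,939.92

March 22 – October 19, 2030: 212 days at 3.55% → €2,259,000 × 3.55% × 212/365 = €46,578.7233
October 20 – December 31, 2030: 73 days at 3.4% → €2,259,000 × 3.4% × 73/365 = €15,361.2000
Total = €61,939.9233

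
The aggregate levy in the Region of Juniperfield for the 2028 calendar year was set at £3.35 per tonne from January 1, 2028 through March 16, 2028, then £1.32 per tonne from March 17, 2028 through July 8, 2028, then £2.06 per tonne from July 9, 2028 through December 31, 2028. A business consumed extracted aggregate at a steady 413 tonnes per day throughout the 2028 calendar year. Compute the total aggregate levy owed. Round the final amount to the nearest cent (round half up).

January 1 – March 16, 2028: 76 days × 413 tonnes/day = 31,388 tonnes at £3.35/tonne → £105,149.80
March 17 – July 8, 2028: 114 days × 413 tonnes/day = 47,082 tonnes at £1.32/tonne → £62,148.24
July 9 – December 31, 2028: 176 days × 413 tonnes/day = 72,688 tonnes at £2.06/tonne → £149,737.28

£317,035.32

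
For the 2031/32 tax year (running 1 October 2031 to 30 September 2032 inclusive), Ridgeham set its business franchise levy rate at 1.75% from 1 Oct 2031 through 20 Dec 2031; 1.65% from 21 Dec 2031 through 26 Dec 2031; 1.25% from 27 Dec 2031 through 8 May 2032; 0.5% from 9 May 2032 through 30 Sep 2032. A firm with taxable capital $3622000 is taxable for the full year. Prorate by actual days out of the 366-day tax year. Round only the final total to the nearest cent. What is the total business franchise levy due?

1 Oct – 20 Dec 2031: 81 days at 1.75% → $3622000 × 1.75% × 81/366 = $14027.8279
21 Dec – 26 Dec 2031: 6 days at 1.65% → $3622000 × 1.65% × 6/366 = $979.7213
27 Dec 2031 – 8 May 2032: 134 days at 1.25% → $3622000 × 1.25% × 134/366 = $16576.0929
9 May – 30 Sep 2032: 145 days at 0.5% → $3622000 × 0.5% × 145/366 = $7174.7268
Total = $38758.3689

$38758.37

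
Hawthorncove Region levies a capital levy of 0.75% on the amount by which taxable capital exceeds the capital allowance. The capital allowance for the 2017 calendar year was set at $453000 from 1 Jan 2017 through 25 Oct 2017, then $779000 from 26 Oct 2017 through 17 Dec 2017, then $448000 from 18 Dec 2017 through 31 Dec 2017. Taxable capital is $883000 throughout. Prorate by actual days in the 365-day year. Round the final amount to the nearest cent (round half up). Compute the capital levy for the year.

$2871.41

1 Jan – 25 Oct 2017: 298 days, exemption $453000 → ($883000 − $453000) × 0.75% × 298/365 = $2633.0137
26 Oct – 17 Dec 2017: 53 days, exemption $779000 → ($883000 − $779000) × 0.75% × 53/365 = $113.2603
18 Dec – 31 Dec 2017: 14 days, exemption $448000 → ($883000 − $448000) × 0.75% × 14/365 = $125.1370
Total = $2871.4110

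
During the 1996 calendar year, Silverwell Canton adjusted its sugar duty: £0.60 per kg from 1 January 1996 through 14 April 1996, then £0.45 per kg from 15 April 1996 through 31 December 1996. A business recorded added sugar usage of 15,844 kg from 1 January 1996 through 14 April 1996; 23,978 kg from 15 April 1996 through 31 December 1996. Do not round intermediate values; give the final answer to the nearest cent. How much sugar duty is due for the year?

1 January – 14 April 1996: 15,844 kg at £0.60/kg → £9506.40
15 April – 31 December 1996: 23,978 kg at £0.45/kg → £10790.10

£20296.50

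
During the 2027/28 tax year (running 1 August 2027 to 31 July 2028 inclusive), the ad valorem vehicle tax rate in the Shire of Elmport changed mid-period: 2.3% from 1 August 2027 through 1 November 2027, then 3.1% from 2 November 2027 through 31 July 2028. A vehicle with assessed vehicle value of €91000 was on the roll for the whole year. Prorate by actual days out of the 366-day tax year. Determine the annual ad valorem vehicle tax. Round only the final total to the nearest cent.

€2636.02

1 August – 1 November 2027: 93 days at 2.3% → €91000 × 2.3% × 93/366 = €531.8279
2 November 2027 – 31 July 2028: 273 days at 3.1% → €91000 × 3.1% × 273/366 = €2104.1885
Total = €2636.0164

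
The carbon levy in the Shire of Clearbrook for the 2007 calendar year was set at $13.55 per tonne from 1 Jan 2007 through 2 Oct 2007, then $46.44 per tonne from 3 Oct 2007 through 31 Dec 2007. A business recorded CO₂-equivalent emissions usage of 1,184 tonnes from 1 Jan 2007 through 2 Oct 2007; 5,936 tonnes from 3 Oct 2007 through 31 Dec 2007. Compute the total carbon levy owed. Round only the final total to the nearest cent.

$291,711.04

1 Jan – 2 Oct 2007: 1,184 tonnes at $13.55/tonne → $16,043.20
3 Oct – 31 Dec 2007: 5,936 tonnes at $46.44/tonne → $275,667.84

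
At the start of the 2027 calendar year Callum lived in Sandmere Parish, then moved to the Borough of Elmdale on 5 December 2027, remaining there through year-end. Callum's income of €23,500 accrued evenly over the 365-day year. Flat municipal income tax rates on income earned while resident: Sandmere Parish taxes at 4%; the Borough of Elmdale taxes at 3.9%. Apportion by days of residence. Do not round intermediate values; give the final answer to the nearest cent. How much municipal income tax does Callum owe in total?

€938.26

Sandmere Parish, 1 January – 4 December 2027: 338 days → €23,500 × 4% × 338/365 = €870.4658
The Borough of Elmdale, 5 December – 31 December 2027: 27 days → €23,500 × 3.9% × 27/365 = €67.7959
Total = €938.2616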